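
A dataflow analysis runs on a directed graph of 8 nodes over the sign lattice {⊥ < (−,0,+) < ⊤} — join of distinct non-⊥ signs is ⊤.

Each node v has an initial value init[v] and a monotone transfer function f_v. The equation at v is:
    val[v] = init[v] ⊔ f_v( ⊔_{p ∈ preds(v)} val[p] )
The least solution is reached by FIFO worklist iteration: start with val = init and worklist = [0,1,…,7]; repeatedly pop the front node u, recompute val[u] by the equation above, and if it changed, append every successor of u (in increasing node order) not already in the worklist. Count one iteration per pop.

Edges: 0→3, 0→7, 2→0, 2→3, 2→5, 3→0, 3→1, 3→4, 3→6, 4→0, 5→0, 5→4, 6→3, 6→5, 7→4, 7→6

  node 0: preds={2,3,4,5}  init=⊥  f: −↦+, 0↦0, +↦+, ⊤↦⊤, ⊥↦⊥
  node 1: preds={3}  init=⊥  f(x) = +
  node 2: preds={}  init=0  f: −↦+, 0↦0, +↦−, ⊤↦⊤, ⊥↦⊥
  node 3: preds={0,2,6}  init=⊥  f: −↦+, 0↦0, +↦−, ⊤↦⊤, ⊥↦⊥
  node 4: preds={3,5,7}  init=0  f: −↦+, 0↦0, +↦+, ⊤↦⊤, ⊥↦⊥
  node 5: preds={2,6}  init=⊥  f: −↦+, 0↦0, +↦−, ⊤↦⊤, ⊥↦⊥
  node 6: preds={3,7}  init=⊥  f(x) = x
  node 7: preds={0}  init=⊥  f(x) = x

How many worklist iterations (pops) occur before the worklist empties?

Trace (14 dequeues):
  [1] u=0 | in 0 | out 0 | prev ⊥ | push {}
  [2] u=1 | in ⊥ | out + | prev ⊥ | push {}
  [3] u=2 | in ⊥ | out 0 | ==
  [4] u=3 | in 0 | out 0 | prev ⊥ | push {0,1}
  [5] u=4 | in 0 | out 0 | ==
  [6] u=5 | in 0 | out 0 | prev ⊥ | push {4}
  [7] u=6 | in 0 | out 0 | prev ⊥ | push {3,5}
  [8] u=7 | in 0 | out 0 | prev ⊥ | push {6}
  [9] u=0 | in 0 | out 0 | ==
  [10] u=1 | in 0 | out + | ==
  [11] u=4 | in 0 | out 0 | ==
  [12] u=3 | in 0 | out 0 | ==
  [13] u=5 | in 0 | out 0 | ==
  [14] u=6 | in 0 | out 0 | ==

Converged values:
  [0] 0
  [1] +
  [2] 0
  [3] 0
  [4] 0
  [5] 0
  [6] 0
  [7] 0

14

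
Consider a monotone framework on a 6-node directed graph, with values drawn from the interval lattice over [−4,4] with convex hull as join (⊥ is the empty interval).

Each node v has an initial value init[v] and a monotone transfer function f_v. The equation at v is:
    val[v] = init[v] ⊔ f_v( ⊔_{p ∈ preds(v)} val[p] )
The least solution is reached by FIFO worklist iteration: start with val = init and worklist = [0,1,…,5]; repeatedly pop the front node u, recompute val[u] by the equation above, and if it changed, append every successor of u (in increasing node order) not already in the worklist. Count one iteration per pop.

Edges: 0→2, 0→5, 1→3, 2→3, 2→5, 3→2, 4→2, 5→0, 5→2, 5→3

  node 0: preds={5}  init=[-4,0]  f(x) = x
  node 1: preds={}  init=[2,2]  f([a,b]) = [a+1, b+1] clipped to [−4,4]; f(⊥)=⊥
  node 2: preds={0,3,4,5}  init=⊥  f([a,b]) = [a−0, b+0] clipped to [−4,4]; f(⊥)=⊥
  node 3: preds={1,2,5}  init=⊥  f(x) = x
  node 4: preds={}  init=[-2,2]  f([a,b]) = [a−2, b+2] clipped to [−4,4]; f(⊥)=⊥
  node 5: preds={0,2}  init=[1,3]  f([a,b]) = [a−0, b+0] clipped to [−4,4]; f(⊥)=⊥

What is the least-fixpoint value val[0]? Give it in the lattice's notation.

Worklist (9 pops):
  #1 pop 0: in=[1,3] → [-4,3] (was [-4,0]); enqueue []
  #2 pop 1: in=⊥ → [2,2] (no change)
  #3 pop 2: in=[-4,3] → [-4,3] (was ⊥); enqueue []
  #4 pop 3: in=[-4,3] → [-4,3] (was ⊥); enqueue [2]
  #5 pop 4: in=⊥ → [-2,2] (no change)
  #6 pop 5: in=[-4,3] → [-4,3] (was [1,3]); enqueue [0,3]
  #7 pop 2: in=[-4,3] → [-4,3] (no change)
  #8 pop 0: in=[-4,3] → [-4,3] (no change)
  #9 pop 3: in=[-4,3] → [-4,3] (no change)

Fixpoint:
  val[0] = [-4,3]
  val[1] = [2,2]
  val[2] = [-4,3]
  val[3] = [-4,3]
  val[4] = [-2,2]
  val[5] = [-4,3]

[-4,3]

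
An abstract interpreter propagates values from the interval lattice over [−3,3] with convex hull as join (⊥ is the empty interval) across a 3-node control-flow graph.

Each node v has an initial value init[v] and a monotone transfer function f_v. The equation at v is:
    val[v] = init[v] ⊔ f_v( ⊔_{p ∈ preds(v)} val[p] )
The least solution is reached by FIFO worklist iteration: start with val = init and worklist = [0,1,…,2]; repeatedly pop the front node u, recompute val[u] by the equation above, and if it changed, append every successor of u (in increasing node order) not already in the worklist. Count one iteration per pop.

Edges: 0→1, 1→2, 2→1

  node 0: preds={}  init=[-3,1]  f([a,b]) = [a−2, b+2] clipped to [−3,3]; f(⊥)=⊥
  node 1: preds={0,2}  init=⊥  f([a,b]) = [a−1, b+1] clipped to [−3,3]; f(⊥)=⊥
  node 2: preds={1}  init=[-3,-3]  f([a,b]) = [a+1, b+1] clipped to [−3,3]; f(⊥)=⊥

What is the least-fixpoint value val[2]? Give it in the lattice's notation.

[-3,3]

Iteration log — 5 steps:
  step 1. node 0  ⊔preds=⊥  new=[-3,1]  stable
  step 2. node 1  ⊔preds=[-3,1]  new=[-3,2]  old=⊥  +wl: 
  step 3. node 2  ⊔preds=[-3,2]  new=[-3,3]  old=[-3,-3]  +wl: 1
  step 4. node 1  ⊔preds=[-3,3]  new=[-3,3]  old=[-3,2]  +wl: 2
  step 5. node 2  ⊔preds=[-3,3]  new=[-3,3]  stable

Least fixpoint reached:
  node 0: [-3,1]
  node 1: [-3,3]
  node 2: [-3,3]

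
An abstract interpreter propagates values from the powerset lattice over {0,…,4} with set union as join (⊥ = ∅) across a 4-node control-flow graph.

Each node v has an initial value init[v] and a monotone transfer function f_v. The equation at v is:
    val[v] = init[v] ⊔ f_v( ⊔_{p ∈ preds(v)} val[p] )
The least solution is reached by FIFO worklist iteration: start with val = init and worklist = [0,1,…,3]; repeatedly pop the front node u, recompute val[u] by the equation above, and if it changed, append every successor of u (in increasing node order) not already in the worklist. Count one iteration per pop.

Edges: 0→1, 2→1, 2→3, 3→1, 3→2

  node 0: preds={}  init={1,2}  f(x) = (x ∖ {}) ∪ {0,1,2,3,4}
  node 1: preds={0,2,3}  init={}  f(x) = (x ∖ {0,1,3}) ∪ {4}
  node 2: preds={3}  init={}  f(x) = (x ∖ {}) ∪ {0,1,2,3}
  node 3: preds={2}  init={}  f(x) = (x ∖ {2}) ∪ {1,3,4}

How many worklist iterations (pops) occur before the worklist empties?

8

Iteration log — 8 steps:
  step 1. node 0  ⊔preds={}  new={0,1,2,3,4}  old={1,2}  +wl: 
  step 2. node 1  ⊔preds={0,1,2,3,4}  new={2,4}  old={}  +wl: 
  step 3. node 2  ⊔preds={}  new={0,1,2,3}  old={}  +wl: 1
  step 4. node 3  ⊔preds={0,1,2,3}  new={0,1,3,4}  old={}  +wl: 2
  step 5. node 1  ⊔preds={0,1,2,3,4}  new={2,4}  stable
  step 6. node 2  ⊔preds={0,1,3,4}  new={0,1,2,3,4}  old={0,1,2,3}  +wl: 1,3
  step 7. node 1  ⊔preds={0,1,2,3,4}  new={2,4}  stable
  step 8. node 3  ⊔preds={0,1,2,3,4}  new={0,1,3,4}  stable

Least fixpoint reached:
  node 0: {0,1,2,3,4}
  node 1: {2,4}
  node 2: {0,1,2,3,4}
  node 3: {0,1,3,4}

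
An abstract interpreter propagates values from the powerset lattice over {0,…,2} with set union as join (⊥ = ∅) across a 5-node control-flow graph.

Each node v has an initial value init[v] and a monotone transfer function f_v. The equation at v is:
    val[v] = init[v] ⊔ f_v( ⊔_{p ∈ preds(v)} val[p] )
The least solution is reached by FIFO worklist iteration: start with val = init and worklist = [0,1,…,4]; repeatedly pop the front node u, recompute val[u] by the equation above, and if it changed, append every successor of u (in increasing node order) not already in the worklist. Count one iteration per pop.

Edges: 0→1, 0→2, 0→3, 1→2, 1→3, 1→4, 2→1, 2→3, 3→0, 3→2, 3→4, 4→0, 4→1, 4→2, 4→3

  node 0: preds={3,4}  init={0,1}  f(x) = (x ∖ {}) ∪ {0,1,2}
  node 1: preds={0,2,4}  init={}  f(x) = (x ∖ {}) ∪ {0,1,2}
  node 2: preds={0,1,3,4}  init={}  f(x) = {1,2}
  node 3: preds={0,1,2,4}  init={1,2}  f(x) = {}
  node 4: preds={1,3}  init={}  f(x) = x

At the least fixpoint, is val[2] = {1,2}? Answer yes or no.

Iteration log — 9 steps:
  step 1. node 0  ⊔preds={1,2}  new={0,1,2}  old={0,1}  +wl: 
  step 2. node 1  ⊔preds={0,1,2}  new={0,1,2}  old={}  +wl: 
  step 3. node 2  ⊔preds={0,1,2}  new={1,2}  old={}  +wl: 1
  step 4. node 3  ⊔preds={0,1,2}  new={1,2}  stable
  step 5. node 4  ⊔preds={0,1,2}  new={0,1,2}  old={}  +wl: 0,2,3
  step 6. node 1  ⊔preds={0,1,2}  new={0,1,2}  stable
  step 7. node 0  ⊔preds={0,1,2}  new={0,1,2}  stable
  step 8. node 2  ⊔preds={0,1,2}  new={1,2}  stable
  step 9. node 3  ⊔preds={0,1,2}  new={1,2}  stable

Least fixpoint reached:
  node 0: {0,1,2}
  node 1: {0,1,2}
  node 2: {1,2}
  node 3: {1,2}
  node 4: {0,1,2}

yes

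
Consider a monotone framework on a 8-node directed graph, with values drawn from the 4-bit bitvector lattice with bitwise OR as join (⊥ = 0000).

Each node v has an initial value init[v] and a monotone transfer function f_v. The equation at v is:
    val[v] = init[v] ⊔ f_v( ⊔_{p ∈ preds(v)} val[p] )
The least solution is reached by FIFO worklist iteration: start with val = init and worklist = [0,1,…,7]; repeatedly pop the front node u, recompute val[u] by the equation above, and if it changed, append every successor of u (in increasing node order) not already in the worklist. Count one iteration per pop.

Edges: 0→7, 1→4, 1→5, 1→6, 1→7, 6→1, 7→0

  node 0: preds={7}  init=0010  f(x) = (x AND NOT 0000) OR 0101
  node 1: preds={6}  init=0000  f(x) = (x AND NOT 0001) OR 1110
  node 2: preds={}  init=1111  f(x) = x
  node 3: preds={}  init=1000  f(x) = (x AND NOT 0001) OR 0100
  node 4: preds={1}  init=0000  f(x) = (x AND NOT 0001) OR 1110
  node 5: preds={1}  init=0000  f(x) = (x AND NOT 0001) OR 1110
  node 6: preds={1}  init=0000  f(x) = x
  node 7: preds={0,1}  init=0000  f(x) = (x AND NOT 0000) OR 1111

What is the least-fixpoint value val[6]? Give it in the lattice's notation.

1110

Iteration log — 11 steps:
  step 1. node 0  ⊔preds=0000  new=0111  old=0010  +wl: 
  step 2. node 1  ⊔preds=0000  new=1110  old=0000  +wl: 
  step 3. node 2  ⊔preds=0000  new=1111  stable
  step 4. node 3  ⊔preds=0000  new=1100  old=1000  +wl: 
  step 5. node 4  ⊔preds=1110  new=1110  old=0000  +wl: 
  step 6. node 5  ⊔preds=1110  new=1110  old=0000  +wl: 
  step 7. node 6  ⊔preds=1110  new=1110  old=0000  +wl: 1
  step 8. node 7  ⊔preds=1111  new=1111  old=0000  +wl: 0
  step 9. node 1  ⊔preds=1110  new=1110  stable
  step 10. node 0  ⊔preds=1111  new=1111  old=0111  +wl: 7
  step 11. node 7  ⊔preds=1111  new=1111  stable

Least fixpoint reached:
  node 0: 1111
  node 1: 1110
  node 2: 1111
  node 3: 1100
  node 4: 1110
  node 5: 1110
  node 6: 1110
  node 7: 1111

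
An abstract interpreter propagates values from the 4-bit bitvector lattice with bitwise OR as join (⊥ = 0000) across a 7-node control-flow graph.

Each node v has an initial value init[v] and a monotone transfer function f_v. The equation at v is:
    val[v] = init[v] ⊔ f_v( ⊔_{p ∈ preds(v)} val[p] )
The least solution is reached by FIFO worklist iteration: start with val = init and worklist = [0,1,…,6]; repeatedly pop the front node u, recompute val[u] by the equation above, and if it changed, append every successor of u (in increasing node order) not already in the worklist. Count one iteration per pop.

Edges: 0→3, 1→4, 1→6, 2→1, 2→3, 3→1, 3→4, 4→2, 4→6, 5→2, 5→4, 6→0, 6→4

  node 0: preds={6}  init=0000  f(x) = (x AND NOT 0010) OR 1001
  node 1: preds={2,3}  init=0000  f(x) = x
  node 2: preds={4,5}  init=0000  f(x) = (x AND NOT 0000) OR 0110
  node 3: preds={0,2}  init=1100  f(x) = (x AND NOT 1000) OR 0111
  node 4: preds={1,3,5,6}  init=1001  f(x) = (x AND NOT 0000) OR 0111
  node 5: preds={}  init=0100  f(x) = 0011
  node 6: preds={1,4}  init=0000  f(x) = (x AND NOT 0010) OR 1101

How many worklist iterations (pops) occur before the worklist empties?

Worklist (13 pops):
  #1 pop 0: in=0000 → 1001 (was 0000); enqueue []
  #2 pop 1: in=1100 → 1100 (was 0000); enqueue []
  #3 pop 2: in=1101 → 1111 (was 0000); enqueue [1]
  #4 pop 3: in=1111 → 1111 (was 1100); enqueue []
  #5 pop 4: in=1111 → 1111 (was 1001); enqueue [2]
  #6 pop 5: in=0000 → 0111 (was 0100); enqueue [4]
  #7 pop 6: in=1111 → 1101 (was 0000); enqueue [0]
  #8 pop 1: in=1111 → 1111 (was 1100); enqueue [6]
  #9 pop 2: in=1111 → 1111 (no change)
  #10 pop 4: in=1111 → 1111 (no change)
  #11 pop 0: in=1101 → 1101 (was 1001); enqueue [3]
  #12 pop 6: in=1111 → 1101 (no change)
  #13 pop 3: in=1111 → 1111 (no change)

Fixpoint:
  val[0] = 1101
  val[1] = 1111
  val[2] = 1111
  val[3] = 1111
  val[4] = 1111
  val[5] = 0111
  val[6] = 1101

13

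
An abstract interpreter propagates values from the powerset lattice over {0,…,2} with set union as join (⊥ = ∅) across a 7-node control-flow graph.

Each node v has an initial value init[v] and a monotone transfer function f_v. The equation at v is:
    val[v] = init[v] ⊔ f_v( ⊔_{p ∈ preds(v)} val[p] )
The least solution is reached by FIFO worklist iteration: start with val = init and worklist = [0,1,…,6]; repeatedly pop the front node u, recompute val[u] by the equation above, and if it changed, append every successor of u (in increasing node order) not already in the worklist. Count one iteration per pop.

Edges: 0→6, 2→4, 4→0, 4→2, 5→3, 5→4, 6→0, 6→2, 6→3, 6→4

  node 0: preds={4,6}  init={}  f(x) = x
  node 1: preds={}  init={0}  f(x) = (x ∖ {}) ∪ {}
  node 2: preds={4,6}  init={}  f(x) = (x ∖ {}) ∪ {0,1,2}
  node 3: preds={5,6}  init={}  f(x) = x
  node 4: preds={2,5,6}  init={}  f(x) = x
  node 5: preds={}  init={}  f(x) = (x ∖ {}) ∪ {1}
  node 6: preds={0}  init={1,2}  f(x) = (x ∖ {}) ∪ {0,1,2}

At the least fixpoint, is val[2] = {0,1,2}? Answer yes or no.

Trace (12 dequeues):
  [1] u=0 | in {1,2} | out {1,2} | prev {} | push {}
  [2] u=1 | in {} | out {0} | ==
  [3] u=2 | in {1,2} | out {0,1,2} | prev {} | push {}
  [4] u=3 | in {1,2} | out {1,2} | prev {} | push {}
  [5] u=4 | in {0,1,2} | out {0,1,2} | prev {} | push {0,2}
  [6] u=5 | in {} | out {1} | prev {} | push {3,4}
  [7] u=6 | in {1,2} | out {0,1,2} | prev {1,2} | push {}
  [8] u=0 | in {0,1,2} | out {0,1,2} | prev {1,2} | push {6}
  [9] u=2 | in {0,1,2} | out {0,1,2} | ==
  [10] u=3 | in {0,1,2} | out {0,1,2} | prev {1,2} | push {}
  [11] u=4 | in {0,1,2} | out {0,1,2} | ==
  [12] u=6 | in {0,1,2} | out {0,1,2} | ==

Converged values:
  [0] {0,1,2}
  [1] {0}
  [2] {0,1,2}
  [3] {0,1,2}
  [4] {0,1,2}
  [5] {1}
  [6] {0,1,2}

yes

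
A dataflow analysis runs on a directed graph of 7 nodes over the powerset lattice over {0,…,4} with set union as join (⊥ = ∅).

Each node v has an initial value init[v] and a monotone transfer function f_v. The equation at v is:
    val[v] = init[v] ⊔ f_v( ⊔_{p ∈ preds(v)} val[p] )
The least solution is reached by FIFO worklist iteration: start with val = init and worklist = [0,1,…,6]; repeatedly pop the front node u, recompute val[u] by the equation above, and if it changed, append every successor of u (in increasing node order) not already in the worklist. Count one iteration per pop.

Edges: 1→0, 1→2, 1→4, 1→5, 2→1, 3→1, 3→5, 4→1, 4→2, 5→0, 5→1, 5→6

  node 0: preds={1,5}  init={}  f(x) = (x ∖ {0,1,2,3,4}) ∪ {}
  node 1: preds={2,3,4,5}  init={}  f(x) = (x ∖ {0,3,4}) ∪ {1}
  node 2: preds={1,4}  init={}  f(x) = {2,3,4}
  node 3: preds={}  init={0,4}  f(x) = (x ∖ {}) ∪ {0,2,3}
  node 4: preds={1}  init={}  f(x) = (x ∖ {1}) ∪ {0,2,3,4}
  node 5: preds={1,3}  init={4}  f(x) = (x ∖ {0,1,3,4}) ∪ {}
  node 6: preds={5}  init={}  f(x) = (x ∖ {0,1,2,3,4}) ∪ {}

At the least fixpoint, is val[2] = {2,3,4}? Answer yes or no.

Trace (13 dequeues):
  [1] u=0 | in {4} | out {} | ==
  [2] u=1 | in {0,4} | out {1} | prev {} | push {0}
  [3] u=2 | in {1} | out {2,3,4} | prev {} | push {1}
  [4] u=3 | in {} | out {0,2,3,4} | prev {0,4} | push {}
  [5] u=4 | in {1} | out {0,2,3,4} | prev {} | push {2}
  [6] u=5 | in {0,1,2,3,4} | out {2,4} | prev {4} | push {}
  [7] u=6 | in {2,4} | out {} | ==
  [8] u=0 | in {1,2,4} | out {} | ==
  [9] u=1 | in {0,2,3,4} | out {1,2} | prev {1} | push {0,4,5}
  [10] u=2 | in {0,1,2,3,4} | out {2,3,4} | ==
  [11] u=0 | in {1,2,4} | out {} | ==
  [12] u=4 | in {1,2} | out {0,2,3,4} | ==
  [13] u=5 | in {0,1,2,3,4} | out {2,4} | ==

Converged values:
  [0] {}
  [1] {1,2}
  [2] {2,3,4}
  [3] {0,2,3,4}
  [4] {0,2,3,4}
  [5] {2,4}
  [6] {}

yes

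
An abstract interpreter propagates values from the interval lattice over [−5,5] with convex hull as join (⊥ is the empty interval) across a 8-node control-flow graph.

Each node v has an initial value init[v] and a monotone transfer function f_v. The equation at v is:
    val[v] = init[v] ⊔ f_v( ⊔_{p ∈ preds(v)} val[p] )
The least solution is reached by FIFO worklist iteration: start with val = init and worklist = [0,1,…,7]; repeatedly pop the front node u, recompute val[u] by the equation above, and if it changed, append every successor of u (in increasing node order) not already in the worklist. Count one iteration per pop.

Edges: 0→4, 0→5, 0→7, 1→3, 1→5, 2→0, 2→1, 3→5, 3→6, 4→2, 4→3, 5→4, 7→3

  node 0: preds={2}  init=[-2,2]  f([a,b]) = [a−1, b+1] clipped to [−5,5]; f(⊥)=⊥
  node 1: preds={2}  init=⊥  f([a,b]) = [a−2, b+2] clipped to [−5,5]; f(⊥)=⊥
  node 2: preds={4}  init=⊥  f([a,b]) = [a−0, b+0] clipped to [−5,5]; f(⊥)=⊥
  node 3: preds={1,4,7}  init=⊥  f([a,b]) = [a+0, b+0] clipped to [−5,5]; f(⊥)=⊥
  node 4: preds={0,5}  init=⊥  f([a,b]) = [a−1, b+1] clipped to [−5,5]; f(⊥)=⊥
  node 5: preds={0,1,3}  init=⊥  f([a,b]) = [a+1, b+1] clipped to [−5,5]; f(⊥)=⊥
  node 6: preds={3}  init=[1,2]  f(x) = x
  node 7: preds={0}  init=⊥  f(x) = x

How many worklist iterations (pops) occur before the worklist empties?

Trace (34 dequeues):
  [1] u=0 | in ⊥ | out [-2,2] | ==
  [2] u=1 | in ⊥ | out ⊥ | ==
  [3] u=2 | in ⊥ | out ⊥ | ==
  [4] u=3 | in ⊥ | out ⊥ | ==
  [5] u=4 | in [-2,2] | out [-3,3] | prev ⊥ | push {2,3}
  [6] u=5 | in [-2,2] | out [-1,3] | prev ⊥ | push {4}
  [7] u=6 | in ⊥ | out [1,2] | ==
  [8] u=7 | in [-2,2] | out [-2,2] | prev ⊥ | push {}
  [9] u=2 | in [-3,3] | out [-3,3] | prev ⊥ | push {0,1}
  [10] u=3 | in [-3,3] | out [-3,3] | prev ⊥ | push {5,6}
  [11] u=4 | in [-2,3] | out [-3,4] | prev [-3,3] | push {2,3}
  [12] u=0 | in [-3,3] | out [-4,4] | prev [-2,2] | push {4,7}
  [13] u=1 | in [-3,3] | out [-5,5] | prev ⊥ | push {}
  [14] u=5 | in [-5,5] | out [-4,5] | prev [-1,3] | push {}
  [15] u=6 | in [-3,3] | out [-3,3] | prev [1,2] | push {}
  [16] u=2 | in [-3,4] | out [-3,4] | prev [-3,3] | push {0,1}
  [17] u=3 | in [-5,5] | out [-5,5] | prev [-3,3] | push {5,6}
  [18] u=4 | in [-4,5] | out [-5,5] | prev [-3,4] | push {2,3}
  [19] u=7 | in [-4,4] | out [-4,4] | prev [-2,2] | push {}
  [20] u=0 | in [-3,4] | out [-4,5] | prev [-4,4] | push {4,7}
  [21] u=1 | in [-3,4] | out [-5,5] | ==
  [22] u=5 | in [-5,5] | out [-4,5] | ==
  [23] u=6 | in [-5,5] | out [-5,5] | prev [-3,3] | push {}
  [24] u=2 | in [-5,5] | out [-5,5] | prev [-3,4] | push {0,1}
  [25] u=3 | in [-5,5] | out [-5,5] | ==
  [26] u=4 | in [-4,5] | out [-5,5] | ==
  [27] u=7 | in [-4,5] | out [-4,5] | prev [-4,4] | push {3}
  [28] u=0 | in [-5,5] | out [-5,5] | prev [-4,5] | push {4,5,7}
  [29] u=1 | in [-5,5] | out [-5,5] | ==
  [30] u=3 | in [-5,5] | out [-5,5] | ==
  [31] u=4 | in [-5,5] | out [-5,5] | ==
  [32] u=5 | in [-5,5] | out [-4,5] | ==
  [33] u=7 | in [-5,5] | out [-5,5] | prev [-4,5] | push {3}
  [34] u=3 | in [-5,5] | out [-5,5] | ==

Converged values:
  [0] [-5,5]
  [1] [-5,5]
  [2] [-5,5]
  [3] [-5,5]
  [4] [-5,5]
  [5] [-4,5]
  [6] [-5,5]
  [7] [-5,5]

34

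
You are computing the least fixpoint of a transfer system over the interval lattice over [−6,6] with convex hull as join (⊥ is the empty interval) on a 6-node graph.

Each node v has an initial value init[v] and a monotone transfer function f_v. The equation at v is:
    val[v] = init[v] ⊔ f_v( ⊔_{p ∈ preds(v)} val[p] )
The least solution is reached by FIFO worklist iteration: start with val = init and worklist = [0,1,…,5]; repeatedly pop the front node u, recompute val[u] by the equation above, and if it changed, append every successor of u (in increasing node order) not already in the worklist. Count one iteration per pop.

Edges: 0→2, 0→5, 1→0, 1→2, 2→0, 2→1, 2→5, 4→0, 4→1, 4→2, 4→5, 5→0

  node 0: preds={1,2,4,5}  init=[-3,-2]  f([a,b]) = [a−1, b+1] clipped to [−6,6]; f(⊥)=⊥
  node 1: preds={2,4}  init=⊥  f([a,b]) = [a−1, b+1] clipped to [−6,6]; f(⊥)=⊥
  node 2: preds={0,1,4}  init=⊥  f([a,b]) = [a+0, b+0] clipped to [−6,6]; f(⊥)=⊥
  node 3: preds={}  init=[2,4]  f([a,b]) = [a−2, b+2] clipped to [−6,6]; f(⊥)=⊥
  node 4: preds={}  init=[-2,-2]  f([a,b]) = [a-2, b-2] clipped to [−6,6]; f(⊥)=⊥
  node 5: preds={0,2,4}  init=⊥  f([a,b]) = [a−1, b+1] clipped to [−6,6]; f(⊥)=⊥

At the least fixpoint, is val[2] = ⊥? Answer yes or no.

no

Trace (24 dequeues):
  [1] u=0 | in [-2,-2] | out [-3,-1] | prev [-3,-2] | push {}
  [2] u=1 | in [-2,-2] | out [-3,-1] | prev ⊥ | push {0}
  [3] u=2 | in [-3,-1] | out [-3,-1] | prev ⊥ | push {1}
  [4] u=3 | in ⊥ | out [2,4] | ==
  [5] u=4 | in ⊥ | out [-2,-2] | ==
  [6] u=5 | in [-3,-1] | out [-4,0] | prev ⊥ | push {}
  [7] u=0 | in [-4,0] | out [-5,1] | prev [-3,-1] | push {2,5}
  [8] u=1 | in [-3,-1] | out [-4,0] | prev [-3,-1] | push {0}
  [9] u=2 | in [-5,1] | out [-5,1] | prev [-3,-1] | push {1}
  [10] u=5 | in [-5,1] | out [-6,2] | prev [-4,0] | push {}
  [11] u=0 | in [-6,2] | out [-6,3] | prev [-5,1] | push {2,5}
  [12] u=1 | in [-5,1] | out [-6,2] | prev [-4,0] | push {0}
  [13] u=2 | in [-6,3] | out [-6,3] | prev [-5,1] | push {1}
  [14] u=5 | in [-6,3] | out [-6,4] | prev [-6,2] | push {}
  [15] u=0 | in [-6,4] | out [-6,5] | prev [-6,3] | push {2,5}
  [16] u=1 | in [-6,3] | out [-6,4] | prev [-6,2] | push {0}
  [17] u=2 | in [-6,5] | out [-6,5] | prev [-6,3] | push {1}
  [18] u=5 | in [-6,5] | out [-6,6] | prev [-6,4] | push {}
  [19] u=0 | in [-6,6] | out [-6,6] | prev [-6,5] | push {2,5}
  [20] u=1 | in [-6,5] | out [-6,6] | prev [-6,4] | push {0}
  [21] u=2 | in [-6,6] | out [-6,6] | prev [-6,5] | push {1}
  [22] u=5 | in [-6,6] | out [-6,6] | ==
  [23] u=0 | in [-6,6] | out [-6,6] | ==
  [24] u=1 | in [-6,6] | out [-6,6] | ==

Converged values:
  [0] [-6,6]
  [1] [-6,6]
  [2] [-6,6]
  [3] [2,4]
  [4] [-2,-2]
  [5] [-6,6]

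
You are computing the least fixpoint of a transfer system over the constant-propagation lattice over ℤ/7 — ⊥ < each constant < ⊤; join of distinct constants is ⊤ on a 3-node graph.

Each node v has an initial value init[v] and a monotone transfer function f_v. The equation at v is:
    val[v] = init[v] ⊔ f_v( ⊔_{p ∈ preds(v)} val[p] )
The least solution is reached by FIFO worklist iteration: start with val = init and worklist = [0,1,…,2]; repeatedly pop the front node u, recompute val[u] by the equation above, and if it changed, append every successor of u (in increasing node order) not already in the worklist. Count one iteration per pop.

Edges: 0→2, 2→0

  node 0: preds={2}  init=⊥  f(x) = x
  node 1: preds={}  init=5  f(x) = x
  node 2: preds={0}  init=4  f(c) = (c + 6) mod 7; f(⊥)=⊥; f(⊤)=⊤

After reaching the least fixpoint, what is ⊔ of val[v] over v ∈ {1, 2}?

⊤

Worklist (5 pops):
  #1 pop 0: in=4 → 4 (was ⊥); enqueue []
  #2 pop 1: in=⊥ → 5 (no change)
  #3 pop 2: in=4 → ⊤ (was 4); enqueue [0]
  #4 pop 0: in=⊤ → ⊤ (was 4); enqueue [2]
  #5 pop 2: in=⊤ → ⊤ (no change)

Fixpoint:
  val[0] = ⊤
  val[1] = 5
  val[2] = ⊤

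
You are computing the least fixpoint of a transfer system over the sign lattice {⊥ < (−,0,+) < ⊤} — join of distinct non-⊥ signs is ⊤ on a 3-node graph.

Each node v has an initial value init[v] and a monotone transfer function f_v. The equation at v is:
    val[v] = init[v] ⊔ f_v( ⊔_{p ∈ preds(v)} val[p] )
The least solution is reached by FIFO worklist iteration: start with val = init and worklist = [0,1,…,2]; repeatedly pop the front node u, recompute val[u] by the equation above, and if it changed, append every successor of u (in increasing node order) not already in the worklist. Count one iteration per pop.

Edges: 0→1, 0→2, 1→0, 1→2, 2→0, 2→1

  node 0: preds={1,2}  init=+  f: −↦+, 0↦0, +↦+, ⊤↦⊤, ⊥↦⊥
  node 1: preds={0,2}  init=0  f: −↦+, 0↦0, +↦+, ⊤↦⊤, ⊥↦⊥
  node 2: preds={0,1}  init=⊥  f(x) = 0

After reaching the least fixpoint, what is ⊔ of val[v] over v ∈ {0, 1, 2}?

⊤

Trace (5 dequeues):
  [1] u=0 | in 0 | out ⊤ | prev + | push {}
  [2] u=1 | in ⊤ | out ⊤ | prev 0 | push {0}
  [3] u=2 | in ⊤ | out 0 | prev ⊥ | push {1}
  [4] u=0 | in ⊤ | out ⊤ | ==
  [5] u=1 | in ⊤ | out ⊤ | ==

Converged values:
  [0] ⊤
  [1] ⊤
  [2] 0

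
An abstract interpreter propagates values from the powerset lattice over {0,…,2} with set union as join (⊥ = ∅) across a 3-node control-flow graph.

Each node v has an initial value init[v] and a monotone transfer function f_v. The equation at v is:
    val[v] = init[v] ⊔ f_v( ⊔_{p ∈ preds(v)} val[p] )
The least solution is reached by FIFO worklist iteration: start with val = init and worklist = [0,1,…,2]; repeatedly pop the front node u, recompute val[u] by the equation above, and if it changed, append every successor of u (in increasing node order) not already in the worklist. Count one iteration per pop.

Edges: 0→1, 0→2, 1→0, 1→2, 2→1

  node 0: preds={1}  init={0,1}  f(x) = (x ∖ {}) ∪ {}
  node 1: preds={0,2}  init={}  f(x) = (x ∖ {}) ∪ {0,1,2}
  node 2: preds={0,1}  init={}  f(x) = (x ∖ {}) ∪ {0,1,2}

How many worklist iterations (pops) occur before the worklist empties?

6

Iteration log — 6 steps:
  step 1. node 0  ⊔preds={}  new={0,1}  stable
  step 2. node 1  ⊔preds={0,1}  new={0,1,2}  old={}  +wl: 0
  step 3. node 2  ⊔preds={0,1,2}  new={0,1,2}  old={}  +wl: 1
  step 4. node 0  ⊔preds={0,1,2}  new={0,1,2}  old={0,1}  +wl: 2
  step 5. node 1  ⊔preds={0,1,2}  new={0,1,2}  stable
  step 6. node 2  ⊔preds={0,1,2}  new={0,1,2}  stable

Least fixpoint reached:
  node 0: {0,1,2}
  node 1: {0,1,2}
  node 2: {0,1,2}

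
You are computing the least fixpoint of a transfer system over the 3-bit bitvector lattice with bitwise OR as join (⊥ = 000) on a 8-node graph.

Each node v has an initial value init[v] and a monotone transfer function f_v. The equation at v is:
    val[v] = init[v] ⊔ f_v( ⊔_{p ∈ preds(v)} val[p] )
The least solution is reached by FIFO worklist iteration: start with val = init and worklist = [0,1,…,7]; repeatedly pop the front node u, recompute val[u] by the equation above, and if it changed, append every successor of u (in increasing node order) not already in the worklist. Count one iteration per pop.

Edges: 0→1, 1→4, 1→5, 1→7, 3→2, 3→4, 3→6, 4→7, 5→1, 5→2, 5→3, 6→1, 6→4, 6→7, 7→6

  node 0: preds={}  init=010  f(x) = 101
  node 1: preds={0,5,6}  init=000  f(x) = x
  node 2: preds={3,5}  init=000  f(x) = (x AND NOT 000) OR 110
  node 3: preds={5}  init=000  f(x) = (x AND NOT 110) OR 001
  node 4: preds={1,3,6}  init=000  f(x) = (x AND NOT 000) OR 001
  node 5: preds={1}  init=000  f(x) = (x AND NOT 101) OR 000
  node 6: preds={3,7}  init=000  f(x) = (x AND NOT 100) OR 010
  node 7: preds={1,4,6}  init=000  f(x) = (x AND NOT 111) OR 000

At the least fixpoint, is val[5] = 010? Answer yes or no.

yes

Trace (12 dequeues):
  [1] u=0 | in 000 | out 111 | prev 010 | push {}
  [2] u=1 | in 111 | out 111 | prev 000 | push {}
  [3] u=2 | in 000 | out 110 | prev 000 | push {}
  [4] u=3 | in 000 | out 001 | prev 000 | push {2}
  [5] u=4 | in 111 | out 111 | prev 000 | push {}
  [6] u=5 | in 111 | out 010 | prev 000 | push {1,3}
  [7] u=6 | in 001 | out 011 | prev 000 | push {4}
  [8] u=7 | in 111 | out 000 | ==
  [9] u=2 | in 011 | out 111 | prev 110 | push {}
  [10] u=1 | in 111 | out 111 | ==
  [11] u=3 | in 010 | out 001 | ==
  [12] u=4 | in 111 | out 111 | ==

Converged values:
  [0] 111
  [1] 111
  [2] 111
  [3] 001
  [4] 111
  [5] 010
  [6] 011
  [7] 000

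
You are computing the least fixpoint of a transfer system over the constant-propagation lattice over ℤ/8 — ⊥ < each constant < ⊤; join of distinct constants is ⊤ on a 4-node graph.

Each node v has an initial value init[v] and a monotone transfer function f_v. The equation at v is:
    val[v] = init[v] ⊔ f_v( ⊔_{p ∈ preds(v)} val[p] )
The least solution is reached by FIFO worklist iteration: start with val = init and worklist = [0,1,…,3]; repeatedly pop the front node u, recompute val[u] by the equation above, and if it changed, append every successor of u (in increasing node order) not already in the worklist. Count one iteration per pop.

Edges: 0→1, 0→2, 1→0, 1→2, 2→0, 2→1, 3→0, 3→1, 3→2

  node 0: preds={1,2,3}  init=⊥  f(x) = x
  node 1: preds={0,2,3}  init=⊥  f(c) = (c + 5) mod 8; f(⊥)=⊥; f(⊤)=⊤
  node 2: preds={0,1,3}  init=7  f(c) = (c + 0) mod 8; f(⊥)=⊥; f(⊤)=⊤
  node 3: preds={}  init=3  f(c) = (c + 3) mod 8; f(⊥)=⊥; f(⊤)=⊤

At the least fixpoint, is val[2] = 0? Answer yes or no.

no

Worklist (6 pops):
  #1 pop 0: in=⊤ → ⊤ (was ⊥); enqueue []
  #2 pop 1: in=⊤ → ⊤ (was ⊥); enqueue [0]
  #3 pop 2: in=⊤ → ⊤ (was 7); enqueue [1]
  #4 pop 3: in=⊥ → 3 (no change)
  #5 pop 0: in=⊤ → ⊤ (no change)
  #6 pop 1: in=⊤ → ⊤ (no change)

Fixpoint:
  val[0] = ⊤
  val[1] = ⊤
  val[2] = ⊤
  val[3] = 3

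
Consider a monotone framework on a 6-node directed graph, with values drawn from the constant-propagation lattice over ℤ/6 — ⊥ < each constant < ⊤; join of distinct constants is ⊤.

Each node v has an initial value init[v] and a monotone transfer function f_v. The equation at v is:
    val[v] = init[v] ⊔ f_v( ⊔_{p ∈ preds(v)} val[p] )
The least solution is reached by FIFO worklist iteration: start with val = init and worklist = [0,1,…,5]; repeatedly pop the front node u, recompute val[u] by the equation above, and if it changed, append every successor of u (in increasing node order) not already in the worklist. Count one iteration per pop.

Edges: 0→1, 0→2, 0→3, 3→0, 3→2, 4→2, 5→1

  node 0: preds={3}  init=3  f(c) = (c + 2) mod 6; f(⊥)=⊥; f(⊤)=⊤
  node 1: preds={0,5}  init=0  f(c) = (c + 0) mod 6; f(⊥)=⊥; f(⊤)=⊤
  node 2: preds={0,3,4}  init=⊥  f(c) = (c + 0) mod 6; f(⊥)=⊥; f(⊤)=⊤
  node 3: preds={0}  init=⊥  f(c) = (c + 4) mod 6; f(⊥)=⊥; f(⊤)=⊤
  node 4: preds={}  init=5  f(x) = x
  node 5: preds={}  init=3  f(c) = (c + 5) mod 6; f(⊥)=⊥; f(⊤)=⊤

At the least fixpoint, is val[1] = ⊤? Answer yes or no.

Trace (8 dequeues):
  [1] u=0 | in ⊥ | out 3 | ==
  [2] u=1 | in 3 | out ⊤ | prev 0 | push {}
  [3] u=2 | in ⊤ | out ⊤ | prev ⊥ | push {}
  [4] u=3 | in 3 | out 1 | prev ⊥ | push {0,2}
  [5] u=4 | in ⊥ | out 5 | ==
  [6] u=5 | in ⊥ | out 3 | ==
  [7] u=0 | in 1 | out 3 | ==
  [8] u=2 | in ⊤ | out ⊤ | ==

Converged values:
  [0] 3
  [1] ⊤
  [2] ⊤
  [3] 1
  [4] 5
  [5] 3

yes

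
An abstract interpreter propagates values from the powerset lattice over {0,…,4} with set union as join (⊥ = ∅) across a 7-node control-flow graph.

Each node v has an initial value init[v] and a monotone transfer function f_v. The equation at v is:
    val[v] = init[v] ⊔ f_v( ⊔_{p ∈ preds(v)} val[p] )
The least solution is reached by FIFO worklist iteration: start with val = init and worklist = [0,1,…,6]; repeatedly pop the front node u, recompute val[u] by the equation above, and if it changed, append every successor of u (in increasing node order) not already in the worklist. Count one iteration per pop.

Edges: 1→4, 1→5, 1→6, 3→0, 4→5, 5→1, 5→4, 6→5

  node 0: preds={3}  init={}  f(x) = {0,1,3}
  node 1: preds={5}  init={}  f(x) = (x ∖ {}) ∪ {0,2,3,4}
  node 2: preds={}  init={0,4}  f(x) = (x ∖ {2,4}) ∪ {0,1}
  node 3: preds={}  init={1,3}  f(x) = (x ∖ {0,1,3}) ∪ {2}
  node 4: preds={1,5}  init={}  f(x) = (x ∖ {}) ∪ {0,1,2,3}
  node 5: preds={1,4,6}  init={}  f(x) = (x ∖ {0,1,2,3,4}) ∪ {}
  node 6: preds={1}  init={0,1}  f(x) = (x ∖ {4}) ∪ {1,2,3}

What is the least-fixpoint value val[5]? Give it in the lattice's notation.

Worklist (9 pops):
  #1 pop 0: in={1,3} → {0,1,3} (was {}); enqueue []
  #2 pop 1: in={} → {0,2,3,4} (was {}); enqueue []
  #3 pop 2: in={} → {0,1,4} (was {0,4}); enqueue []
  #4 pop 3: in={} → {1,2,3} (was {1,3}); enqueue [0]
  #5 pop 4: in={0,2,3,4} → {0,1,2,3,4} (was {}); enqueue []
  #6 pop 5: in={0,1,2,3,4} → {} (no change)
  #7 pop 6: in={0,2,3,4} → {0,1,2,3} (was {0,1}); enqueue [5]
  #8 pop 0: in={1,2,3} → {0,1,3} (no change)
  #9 pop 5: in={0,1,2,3,4} → {} (no change)

Fixpoint:
  val[0] = {0,1,3}
  val[1] = {0,2,3,4}
  val[2] = {0,1,4}
  val[3] = {1,2,3}
  val[4] = {0,1,2,3,4}
  val[5] = {}
  val[6] = {0,1,2,3}

{}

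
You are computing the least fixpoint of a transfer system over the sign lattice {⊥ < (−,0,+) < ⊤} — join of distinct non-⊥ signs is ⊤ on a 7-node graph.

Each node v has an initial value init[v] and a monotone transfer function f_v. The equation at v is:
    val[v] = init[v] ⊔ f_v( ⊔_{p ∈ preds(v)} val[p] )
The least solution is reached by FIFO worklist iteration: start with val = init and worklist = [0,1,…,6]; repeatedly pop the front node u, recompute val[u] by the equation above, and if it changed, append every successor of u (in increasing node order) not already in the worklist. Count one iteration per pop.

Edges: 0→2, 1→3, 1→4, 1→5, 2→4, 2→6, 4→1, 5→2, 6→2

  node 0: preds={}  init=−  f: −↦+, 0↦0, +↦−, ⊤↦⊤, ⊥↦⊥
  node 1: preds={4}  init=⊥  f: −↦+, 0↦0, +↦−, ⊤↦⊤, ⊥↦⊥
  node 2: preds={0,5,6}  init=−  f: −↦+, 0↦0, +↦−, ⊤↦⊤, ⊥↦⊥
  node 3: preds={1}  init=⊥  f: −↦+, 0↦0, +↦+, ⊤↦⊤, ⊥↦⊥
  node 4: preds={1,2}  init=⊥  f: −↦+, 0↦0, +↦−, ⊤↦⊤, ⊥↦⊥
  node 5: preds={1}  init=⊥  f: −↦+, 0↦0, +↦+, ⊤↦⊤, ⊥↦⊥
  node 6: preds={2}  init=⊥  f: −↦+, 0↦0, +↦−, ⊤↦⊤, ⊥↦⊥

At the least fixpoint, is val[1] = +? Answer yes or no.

no

Worklist (13 pops):
  #1 pop 0: in=⊥ → − (no change)
  #2 pop 1: in=⊥ → ⊥ (no change)
  #3 pop 2: in=− → ⊤ (was −); enqueue []
  #4 pop 3: in=⊥ → ⊥ (no change)
  #5 pop 4: in=⊤ → ⊤ (was ⊥); enqueue [1]
  #6 pop 5: in=⊥ → ⊥ (no change)
  #7 pop 6: in=⊤ → ⊤ (was ⊥); enqueue [2]
  #8 pop 1: in=⊤ → ⊤ (was ⊥); enqueue [3,4,5]
  #9 pop 2: in=⊤ → ⊤ (no change)
  #10 pop 3: in=⊤ → ⊤ (was ⊥); enqueue []
  #11 pop 4: in=⊤ → ⊤ (no change)
  #12 pop 5: in=⊤ → ⊤ (was ⊥); enqueue [2]
  #13 pop 2: in=⊤ → ⊤ (no change)

Fixpoint:
  val[0] = −
  val[1] = ⊤
  val[2] = ⊤
  val[3] = ⊤
  val[4] = ⊤
  val[5] = ⊤
  val[6] = ⊤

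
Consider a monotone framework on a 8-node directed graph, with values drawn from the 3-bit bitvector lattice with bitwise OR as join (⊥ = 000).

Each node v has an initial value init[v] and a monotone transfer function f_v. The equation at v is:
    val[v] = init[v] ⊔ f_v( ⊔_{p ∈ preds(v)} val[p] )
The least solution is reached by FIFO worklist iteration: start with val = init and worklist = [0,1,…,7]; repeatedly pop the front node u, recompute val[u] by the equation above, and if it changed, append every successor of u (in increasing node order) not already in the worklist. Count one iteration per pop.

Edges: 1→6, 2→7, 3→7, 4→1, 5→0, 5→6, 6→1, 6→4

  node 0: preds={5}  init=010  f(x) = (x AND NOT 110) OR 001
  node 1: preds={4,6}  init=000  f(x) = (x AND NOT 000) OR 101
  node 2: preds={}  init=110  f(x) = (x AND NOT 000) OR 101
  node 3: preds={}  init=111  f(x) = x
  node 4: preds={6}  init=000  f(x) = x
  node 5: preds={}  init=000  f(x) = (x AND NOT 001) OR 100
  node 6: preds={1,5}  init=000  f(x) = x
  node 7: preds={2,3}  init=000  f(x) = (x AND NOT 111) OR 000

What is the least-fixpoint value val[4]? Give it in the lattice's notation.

Iteration log — 12 steps:
  step 1. node 0  ⊔preds=000  new=011  old=010  +wl: 
  step 2. node 1  ⊔preds=000  new=101  old=000  +wl: 
  step 3. node 2  ⊔preds=000  new=111  old=110  +wl: 
  step 4. node 3  ⊔preds=000  new=111  stable
  step 5. node 4  ⊔preds=000  new=000  stable
  step 6. node 5  ⊔preds=000  new=100  old=000  +wl: 0
  step 7. node 6  ⊔preds=101  new=101  old=000  +wl: 1,4
  step 8. node 7  ⊔preds=111  new=000  stable
  step 9. node 0  ⊔preds=100  new=011  stable
  step 10. node 1  ⊔preds=101  new=101  stable
  step 11. node 4  ⊔preds=101  new=101  old=000  +wl: 1
  step 12. node 1  ⊔preds=101  new=101  stable

Least fixpoint reached:
  node 0: 011
  node 1: 101
  node 2: 111
  node 3: 111
  node 4: 101
  node 5: 100
  node 6: 101
  node 7: 000

101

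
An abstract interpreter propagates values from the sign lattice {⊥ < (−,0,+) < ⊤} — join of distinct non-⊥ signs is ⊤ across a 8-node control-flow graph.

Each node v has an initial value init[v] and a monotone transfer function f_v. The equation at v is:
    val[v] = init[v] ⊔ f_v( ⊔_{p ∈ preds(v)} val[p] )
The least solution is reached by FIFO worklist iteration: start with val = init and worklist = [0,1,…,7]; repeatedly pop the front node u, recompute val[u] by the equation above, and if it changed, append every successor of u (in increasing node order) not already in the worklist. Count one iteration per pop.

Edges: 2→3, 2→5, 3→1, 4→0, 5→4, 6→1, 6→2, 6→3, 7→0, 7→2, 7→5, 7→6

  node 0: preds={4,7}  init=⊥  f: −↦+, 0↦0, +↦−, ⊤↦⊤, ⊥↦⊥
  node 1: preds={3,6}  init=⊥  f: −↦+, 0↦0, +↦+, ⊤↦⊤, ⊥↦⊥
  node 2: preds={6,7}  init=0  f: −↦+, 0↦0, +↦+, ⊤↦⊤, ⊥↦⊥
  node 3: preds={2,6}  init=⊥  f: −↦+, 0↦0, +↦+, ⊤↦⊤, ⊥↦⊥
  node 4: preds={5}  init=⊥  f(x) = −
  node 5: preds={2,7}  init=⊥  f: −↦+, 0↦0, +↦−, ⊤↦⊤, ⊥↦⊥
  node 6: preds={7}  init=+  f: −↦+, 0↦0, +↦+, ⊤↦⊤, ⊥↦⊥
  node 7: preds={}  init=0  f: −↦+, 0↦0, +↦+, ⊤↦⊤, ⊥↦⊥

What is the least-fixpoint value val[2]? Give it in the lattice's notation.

⊤

Worklist (13 pops):
  #1 pop 0: in=0 → 0 (was ⊥); enqueue []
  #2 pop 1: in=+ → + (was ⊥); enqueue []
  #3 pop 2: in=⊤ → ⊤ (was 0); enqueue []
  #4 pop 3: in=⊤ → ⊤ (was ⊥); enqueue [1]
  #5 pop 4: in=⊥ → − (was ⊥); enqueue [0]
  #6 pop 5: in=⊤ → ⊤ (was ⊥); enqueue [4]
  #7 pop 6: in=0 → ⊤ (was +); enqueue [2,3]
  #8 pop 7: in=⊥ → 0 (no change)
  #9 pop 1: in=⊤ → ⊤ (was +); enqueue []
  #10 pop 0: in=⊤ → ⊤ (was 0); enqueue []
  #11 pop 4: in=⊤ → − (no change)
  #12 pop 2: in=⊤ → ⊤ (no change)
  #13 pop 3: in=⊤ → ⊤ (no change)

Fixpoint:
  val[0] = ⊤
  val[1] = ⊤
  val[2] = ⊤
  val[3] = ⊤
  val[4] = −
  val[5] = ⊤
  val[6] = ⊤
  val[7] = 0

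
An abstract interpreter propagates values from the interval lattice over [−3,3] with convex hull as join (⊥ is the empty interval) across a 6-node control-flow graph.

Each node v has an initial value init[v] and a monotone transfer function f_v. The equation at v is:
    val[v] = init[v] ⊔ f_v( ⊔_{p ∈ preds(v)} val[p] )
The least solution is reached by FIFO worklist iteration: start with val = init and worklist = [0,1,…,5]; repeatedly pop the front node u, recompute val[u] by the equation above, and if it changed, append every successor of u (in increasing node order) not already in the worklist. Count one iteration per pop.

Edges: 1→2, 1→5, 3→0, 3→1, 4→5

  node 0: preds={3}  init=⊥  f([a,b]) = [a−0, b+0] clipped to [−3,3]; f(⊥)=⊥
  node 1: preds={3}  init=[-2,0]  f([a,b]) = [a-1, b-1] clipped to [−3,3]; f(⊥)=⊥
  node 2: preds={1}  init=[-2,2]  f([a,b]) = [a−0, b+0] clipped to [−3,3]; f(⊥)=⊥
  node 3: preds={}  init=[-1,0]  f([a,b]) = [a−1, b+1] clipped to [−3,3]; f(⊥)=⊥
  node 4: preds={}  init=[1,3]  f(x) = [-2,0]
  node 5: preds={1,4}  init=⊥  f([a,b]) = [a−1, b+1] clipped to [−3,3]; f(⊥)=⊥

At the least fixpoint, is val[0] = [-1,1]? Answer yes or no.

Worklist (6 pops):
  #1 pop 0: in=[-1,0] → [-1,0] (was ⊥); enqueue []
  #2 pop 1: in=[-1,0] → [-2,0] (no change)
  #3 pop 2: in=[-2,0] → [-2,2] (no change)
  #4 pop 3: in=⊥ → [-1,0] (no change)
  #5 pop 4: in=⊥ → [-2,3] (was [1,3]); enqueue []
  #6 pop 5: in=[-2,3] → [-3,3] (was ⊥); enqueue []

Fixpoint:
  val[0] = [-1,0]
  val[1] = [-2,0]
  val[2] = [-2,2]
  val[3] = [-1,0]
  val[4] = [-2,3]
  val[5] = [-3,3]

no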